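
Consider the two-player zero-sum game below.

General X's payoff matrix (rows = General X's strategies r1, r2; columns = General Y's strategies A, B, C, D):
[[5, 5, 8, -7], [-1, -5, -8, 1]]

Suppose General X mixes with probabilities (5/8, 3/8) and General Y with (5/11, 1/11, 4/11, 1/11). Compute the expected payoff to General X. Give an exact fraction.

19/11

Against (5/11, 1/11, 4/11, 1/11), each row's expected payoff is r1: 5; r2: -41/11.
Taking the (5/8, 3/8)-weighted average: (5/8)·(5) + (3/8)·(-41/11) = 19/11.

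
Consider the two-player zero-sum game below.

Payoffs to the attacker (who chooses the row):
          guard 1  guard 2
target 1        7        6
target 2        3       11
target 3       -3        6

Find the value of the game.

Row target 3 is strictly dominated by row target 2, so the attacker never plays it.
The remaining 2×2 game on (target 1, target 2) × (guard 1, guard 2) has no saddle point. Let the attacker play target 1 with probability p; indifference gives 7p + 3(1−p) = 6p + 11(1−p), so p = 8/9.
Similarly the defender's optimal q on guard 1 is 5/9, and the value is 7·(5/9) + (6)·(4/9) = 59/9.

59/9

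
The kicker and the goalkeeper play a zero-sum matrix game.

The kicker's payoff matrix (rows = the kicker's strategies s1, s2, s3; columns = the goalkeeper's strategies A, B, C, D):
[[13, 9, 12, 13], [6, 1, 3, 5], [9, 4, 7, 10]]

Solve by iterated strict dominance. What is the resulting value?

Row s3 is strictly dominated by row s1 (13>9, 9>4, 12>7, 13>10); eliminate s3.
Row s2 is strictly dominated by row s1 (13>6, 9>1, 12>3, 13>5); eliminate s2.
Column C is strictly dominated by B for the goalkeeper (9<12); eliminate C.
Column D is strictly dominated by B for the goalkeeper (9<13); eliminate D.
Column A is strictly dominated by B for the goalkeeper (9<13); eliminate A.
Only (s1, B) remains, with payoff 9.

9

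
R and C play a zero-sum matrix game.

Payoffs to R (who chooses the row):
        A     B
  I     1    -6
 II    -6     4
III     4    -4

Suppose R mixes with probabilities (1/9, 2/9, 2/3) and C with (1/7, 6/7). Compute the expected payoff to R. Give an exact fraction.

Against (1/7, 6/7), each row's expected payoff is I: -5; II: 18/7; III: -20/7.
Taking the (1/9, 2/9, 2/3)-weighted average: (1/9)·(-5) + (2/9)·(18/7) + (2/3)·(-20/7) = -17/9.

-17/9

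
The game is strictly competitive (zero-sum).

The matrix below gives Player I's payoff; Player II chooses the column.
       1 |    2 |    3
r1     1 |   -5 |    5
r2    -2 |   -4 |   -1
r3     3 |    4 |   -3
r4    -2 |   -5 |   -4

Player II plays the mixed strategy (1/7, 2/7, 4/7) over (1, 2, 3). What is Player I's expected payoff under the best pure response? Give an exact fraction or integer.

r1: (1)·(1/7) + (-5)·(2/7) + (5)·(4/7) = 11/7.
r2: (-2)·(1/7) + (-4)·(2/7) + (-1)·(4/7) = -2.
r3: (3)·(1/7) + (4)·(2/7) + (-3)·(4/7) = -1/7.
r4: (-2)·(1/7) + (-5)·(2/7) + (-4)·(4/7) = -4.
The best pure response is r1 with expected payoff 11/7.

11/7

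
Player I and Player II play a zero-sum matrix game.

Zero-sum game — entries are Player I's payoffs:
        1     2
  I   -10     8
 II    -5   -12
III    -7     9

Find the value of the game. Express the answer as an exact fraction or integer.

-129/23

Row I is strictly dominated by row III, so Player I never plays it.
The remaining 2×2 game on (II, III) × (1, 2) has no saddle point. Let Player I play II with probability p; indifference gives −5p − 7(1−p) = −12p + 9(1−p), so p = 16/23.
Similarly Player II's optimal q on 1 is 21/23, and the value is -5·(21/23) + (-12)·(2/23) = -129/23.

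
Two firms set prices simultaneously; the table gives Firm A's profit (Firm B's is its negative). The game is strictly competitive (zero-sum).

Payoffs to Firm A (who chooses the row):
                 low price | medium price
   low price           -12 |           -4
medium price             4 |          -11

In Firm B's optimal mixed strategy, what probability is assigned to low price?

Row minima are -12 and -11, so Firm A's maximin is -11; column maxima are 4 and -4, so Firm B's minimax is -4. These differ, so the equilibrium is in mixed strategies.
Let Firm B play low price with probability q. Firm A is indifferent when −12q − 4(1−q) = 4q − 11(1−q), giving q = 7/23.

7/23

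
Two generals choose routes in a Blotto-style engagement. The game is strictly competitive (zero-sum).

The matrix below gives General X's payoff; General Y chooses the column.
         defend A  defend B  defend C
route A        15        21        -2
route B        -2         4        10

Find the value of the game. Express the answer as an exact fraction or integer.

Column defend B is strictly dominated by defend A for General Y (it gives General X more in every row).
The remaining 2×2 game on (route A, route B) × (defend A, defend C) has no saddle point. Let General X play route A with probability p; indifference gives 15p − 2(1−p) = −2p + 10(1−p), so p = 12/29.
Similarly General Y's optimal q on defend A is 12/29, and the value is 15·(12/29) + (-2)·(17/29) = 146/29.

146/29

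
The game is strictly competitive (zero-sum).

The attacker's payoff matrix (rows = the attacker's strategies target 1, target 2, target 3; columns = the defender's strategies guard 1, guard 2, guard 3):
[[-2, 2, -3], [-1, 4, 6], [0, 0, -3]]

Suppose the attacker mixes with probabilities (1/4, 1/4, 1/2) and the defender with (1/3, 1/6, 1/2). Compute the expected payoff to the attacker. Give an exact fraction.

Against (1/3, 1/6, 1/2), each row's expected payoff is target 1: -11/6; target 2: 10/3; target 3: -3/2.
Taking the (1/4, 1/4, 1/2)-weighted average: (1/4)·(-11/6) + (1/4)·(10/3) + (1/2)·(-3/2) = -3/8.

-3/8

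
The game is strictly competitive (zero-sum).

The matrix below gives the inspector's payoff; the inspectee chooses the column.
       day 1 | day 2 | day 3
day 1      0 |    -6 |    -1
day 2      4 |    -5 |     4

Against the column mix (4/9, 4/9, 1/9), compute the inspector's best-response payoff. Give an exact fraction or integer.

0

day 1: (0)·(4/9) + (-6)·(4/9) + (-1)·(1/9) = -25/9.
day 2: (4)·(4/9) + (-5)·(4/9) + (4)·(1/9) = 0.
The best pure response is day 2 with expected payoff 0.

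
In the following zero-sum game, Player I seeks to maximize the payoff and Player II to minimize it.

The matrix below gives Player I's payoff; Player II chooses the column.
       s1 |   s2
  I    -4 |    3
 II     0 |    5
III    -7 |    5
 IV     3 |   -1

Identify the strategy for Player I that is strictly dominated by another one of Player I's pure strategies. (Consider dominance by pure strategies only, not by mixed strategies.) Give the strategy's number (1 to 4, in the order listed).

1

Compare I with II: 0 > -4, 5 > 3.
So II strictly dominates I for Player I; I is strictly dominated.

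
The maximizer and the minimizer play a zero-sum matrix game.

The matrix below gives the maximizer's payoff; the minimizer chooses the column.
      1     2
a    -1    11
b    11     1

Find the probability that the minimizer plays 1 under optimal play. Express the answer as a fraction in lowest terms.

Row minima are -1 and 1, so the maximizer's maximin is 1; column maxima are 11 and 11, so the minimizer's minimax is 11. These differ, so the equilibrium is in mixed strategies.
Let the minimizer play 1 with probability q. The maximizer is indifferent when −q + 11(1−q) = 11q + (1−q), giving q = 5/11.

5/11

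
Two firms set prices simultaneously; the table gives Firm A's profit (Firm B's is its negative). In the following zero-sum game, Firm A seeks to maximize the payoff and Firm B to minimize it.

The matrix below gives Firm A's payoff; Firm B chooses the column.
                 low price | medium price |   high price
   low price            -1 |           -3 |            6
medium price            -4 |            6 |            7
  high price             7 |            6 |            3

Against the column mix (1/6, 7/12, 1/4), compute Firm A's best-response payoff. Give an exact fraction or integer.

low price: (-1)·(1/6) + (-3)·(7/12) + (6)·(1/4) = -5/12.
medium price: (-4)·(1/6) + (6)·(7/12) + (7)·(1/4) = 55/12.
high price: (7)·(1/6) + (6)·(7/12) + (3)·(1/4) = 65/12.
The best pure response is high price with expected payoff 65/12.

65/12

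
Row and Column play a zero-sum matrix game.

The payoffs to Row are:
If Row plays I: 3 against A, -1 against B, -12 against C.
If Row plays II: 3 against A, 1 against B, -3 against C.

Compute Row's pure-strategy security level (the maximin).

-3

The worst-case payoff for each row is I: -12, II: -3.
The best of these is -3.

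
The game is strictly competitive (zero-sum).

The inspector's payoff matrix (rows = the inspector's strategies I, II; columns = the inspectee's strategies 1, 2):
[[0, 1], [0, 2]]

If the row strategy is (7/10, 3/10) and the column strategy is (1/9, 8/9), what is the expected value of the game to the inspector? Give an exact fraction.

52/45

Against (1/9, 8/9), each row's expected payoff is I: 8/9; II: 16/9.
Taking the (7/10, 3/10)-weighted average: (7/10)·(8/9) + (3/10)·(16/9) = 52/45.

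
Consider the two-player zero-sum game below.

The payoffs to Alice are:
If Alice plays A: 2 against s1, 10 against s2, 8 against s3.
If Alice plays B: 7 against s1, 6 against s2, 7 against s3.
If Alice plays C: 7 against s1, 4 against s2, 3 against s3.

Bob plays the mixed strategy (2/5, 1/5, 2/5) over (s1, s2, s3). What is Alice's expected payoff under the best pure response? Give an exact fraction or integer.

A: (2)·(2/5) + (10)·(1/5) + (8)·(2/5) = 6.
B: (7)·(2/5) + (6)·(1/5) + (7)·(2/5) = 34/5.
C: (7)·(2/5) + (4)·(1/5) + (3)·(2/5) = 24/5.
The best pure response is B with expected payoff 34/5.

34/5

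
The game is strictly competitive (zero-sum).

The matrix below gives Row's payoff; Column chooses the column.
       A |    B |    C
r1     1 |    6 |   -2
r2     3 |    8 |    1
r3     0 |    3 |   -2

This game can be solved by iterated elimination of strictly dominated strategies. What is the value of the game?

1

Column B is strictly dominated by A for Column (1<6, 3<8, 0<3); eliminate B.
Column A is strictly dominated by C for Column (-2<1, 1<3, -2<0); eliminate A.
Row r1 is strictly dominated by row r2 (1>-2); eliminate r1.
Row r3 is strictly dominated by row r2 (1>-2); eliminate r3.
Only (r2, C) remains, with payoff 1.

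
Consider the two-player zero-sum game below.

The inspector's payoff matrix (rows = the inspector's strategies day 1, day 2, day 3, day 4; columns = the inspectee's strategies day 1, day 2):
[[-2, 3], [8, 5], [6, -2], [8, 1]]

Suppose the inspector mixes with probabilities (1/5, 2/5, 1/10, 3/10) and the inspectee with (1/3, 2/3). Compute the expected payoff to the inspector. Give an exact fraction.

56/15

Against (1/3, 2/3), each row's expected payoff is day 1: 4/3; day 2: 6; day 3: 2/3; day 4: 10/3.
Taking the (1/5, 2/5, 1/10, 3/10)-weighted average: (1/5)·(4/3) + (2/5)·(6) + (1/10)·(2/3) + (3/10)·(10/3) = 56/15.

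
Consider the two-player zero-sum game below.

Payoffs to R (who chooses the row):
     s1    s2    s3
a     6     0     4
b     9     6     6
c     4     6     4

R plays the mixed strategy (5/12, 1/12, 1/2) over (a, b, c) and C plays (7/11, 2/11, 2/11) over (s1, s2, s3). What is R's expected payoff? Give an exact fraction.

625/132

Against (7/11, 2/11, 2/11), each row's expected payoff is a: 50/11; b: 87/11; c: 48/11.
Taking the (5/12, 1/12, 1/2)-weighted average: (5/12)·(50/11) + (1/12)·(87/11) + (1/2)·(48/11) = 625/132.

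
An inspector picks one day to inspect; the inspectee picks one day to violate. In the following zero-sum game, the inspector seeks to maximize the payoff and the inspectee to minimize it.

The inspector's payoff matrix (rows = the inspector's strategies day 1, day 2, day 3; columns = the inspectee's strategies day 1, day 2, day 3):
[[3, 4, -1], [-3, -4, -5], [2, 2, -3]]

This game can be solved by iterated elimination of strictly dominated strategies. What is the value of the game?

-1

Row day 2 is strictly dominated by row day 1 (3>-3, 4>-4, -1>-5); eliminate day 2.
Column day 1 is strictly dominated by day 3 for the inspectee (-1<3, -3<2); eliminate day 1.
Row day 3 is strictly dominated by row day 1 (4>2, -1>-3); eliminate day 3.
Column day 2 is strictly dominated by day 3 for the inspectee (-1<4); eliminate day 2.
Only (day 1, day 3) remains, with payoff -1.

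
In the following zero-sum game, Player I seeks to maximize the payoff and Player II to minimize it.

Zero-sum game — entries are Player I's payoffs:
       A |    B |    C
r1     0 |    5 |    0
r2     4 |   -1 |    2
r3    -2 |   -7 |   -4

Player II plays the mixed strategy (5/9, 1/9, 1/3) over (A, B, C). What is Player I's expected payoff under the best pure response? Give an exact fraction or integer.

r1: (0)·(5/9) + (5)·(1/9) + (0)·(1/3) = 5/9.
r2: (4)·(5/9) + (-1)·(1/9) + (2)·(1/3) = 25/9.
r3: (-2)·(5/9) + (-7)·(1/9) + (-4)·(1/3) = -29/9.
The best pure response is r2 with expected payoff 25/9.

25/9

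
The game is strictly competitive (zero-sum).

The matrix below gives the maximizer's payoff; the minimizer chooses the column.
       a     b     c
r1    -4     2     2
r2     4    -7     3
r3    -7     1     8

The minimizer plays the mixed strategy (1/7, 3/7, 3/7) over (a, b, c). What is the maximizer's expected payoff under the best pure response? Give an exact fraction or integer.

r1: (-4)·(1/7) + (2)·(3/7) + (2)·(3/7) = 8/7.
r2: (4)·(1/7) + (-7)·(3/7) + (3)·(3/7) = -8/7.
r3: (-7)·(1/7) + (1)·(3/7) + (8)·(3/7) = 20/7.
The best pure response is r3 with expected payoff 20/7.

20/7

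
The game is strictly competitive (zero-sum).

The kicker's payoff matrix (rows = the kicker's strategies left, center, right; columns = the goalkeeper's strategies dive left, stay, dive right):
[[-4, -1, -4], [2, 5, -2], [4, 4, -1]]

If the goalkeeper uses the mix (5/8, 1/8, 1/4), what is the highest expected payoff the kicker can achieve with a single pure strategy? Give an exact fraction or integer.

left: (-4)·(5/8) + (-1)·(1/8) + (-4)·(1/4) = -29/8.
center: (2)·(5/8) + (5)·(1/8) + (-2)·(1/4) = 11/8.
right: (4)·(5/8) + (4)·(1/8) + (-1)·(1/4) = 11/4.
The best pure response is right with expected payoff 11/4.

11/4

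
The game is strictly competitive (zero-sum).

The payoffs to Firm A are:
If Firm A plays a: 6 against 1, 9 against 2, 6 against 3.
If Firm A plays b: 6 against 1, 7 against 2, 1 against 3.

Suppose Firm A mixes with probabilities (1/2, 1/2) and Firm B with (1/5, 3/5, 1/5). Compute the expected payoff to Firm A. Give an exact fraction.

Against (1/5, 3/5, 1/5), each row's expected payoff is a: 39/5; b: 28/5.
Taking the (1/2, 1/2)-weighted average: (1/2)·(39/5) + (1/2)·(28/5) = 67/10.

67/10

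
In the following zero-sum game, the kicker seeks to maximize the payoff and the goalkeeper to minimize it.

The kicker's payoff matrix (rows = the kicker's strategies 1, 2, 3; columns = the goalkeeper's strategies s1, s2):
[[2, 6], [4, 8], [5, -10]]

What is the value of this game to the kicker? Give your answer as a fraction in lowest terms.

80/19

Row 1 is strictly dominated by row 2, so the kicker never plays it.
The remaining 2×2 game on (2, 3) × (s1, s2) has no saddle point. Let the kicker play 2 with probability p; indifference gives 4p + 5(1−p) = 8p − 10(1−p), so p = 15/19.
Similarly the goalkeeper's optimal q on s1 is 18/19, and the value is 4·(18/19) + (8)·(1/19) = 80/19.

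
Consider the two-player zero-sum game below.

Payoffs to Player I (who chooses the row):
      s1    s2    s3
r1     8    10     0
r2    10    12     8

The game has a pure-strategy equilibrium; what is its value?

Row minima: 0, 8 → Player I's maximin is 8.
Column maxima: 10, 12, 8 → Player II's minimax is 8.
They coincide at (r2, s3), so the value is 8.

8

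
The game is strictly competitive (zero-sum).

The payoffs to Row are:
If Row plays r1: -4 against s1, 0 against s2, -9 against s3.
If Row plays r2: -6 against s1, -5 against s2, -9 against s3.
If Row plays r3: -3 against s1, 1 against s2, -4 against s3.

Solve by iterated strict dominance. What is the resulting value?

-4

Row r2 is strictly dominated by row r3 (-3>-6, 1>-5, -4>-9); eliminate r2.
Row r1 is strictly dominated by row r3 (-3>-4, 1>0, -4>-9); eliminate r1.
Column s1 is strictly dominated by s3 for Column (-4<-3); eliminate s1.
Column s2 is strictly dominated by s3 for Column (-4<1); eliminate s2.
Only (r3, s3) remains, with payoff -4.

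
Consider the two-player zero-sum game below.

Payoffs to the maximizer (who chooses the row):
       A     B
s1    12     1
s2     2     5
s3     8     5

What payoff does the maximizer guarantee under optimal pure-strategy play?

Row minima: 1, 2, 5 → the maximizer's maximin is 5.
Column maxima: 12, 5 → the minimizer's minimax is 5.
They coincide at (s3, B), so the value is 5.

5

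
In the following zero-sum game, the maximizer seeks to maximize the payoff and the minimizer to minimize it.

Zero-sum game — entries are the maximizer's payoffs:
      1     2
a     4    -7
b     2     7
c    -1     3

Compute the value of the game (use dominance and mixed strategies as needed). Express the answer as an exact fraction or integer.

21/8

Row c is strictly dominated by row b, so the maximizer never plays it.
The remaining 2×2 game on (a, b) × (1, 2) has no saddle point. Let the maximizer play a with probability p; indifference gives 4p + 2(1−p) = −7p + 7(1−p), so p = 5/16.
Similarly the minimizer's optimal q on 1 is 7/8, and the value is 4·(7/8) + (-7)·(1/8) = 21/8.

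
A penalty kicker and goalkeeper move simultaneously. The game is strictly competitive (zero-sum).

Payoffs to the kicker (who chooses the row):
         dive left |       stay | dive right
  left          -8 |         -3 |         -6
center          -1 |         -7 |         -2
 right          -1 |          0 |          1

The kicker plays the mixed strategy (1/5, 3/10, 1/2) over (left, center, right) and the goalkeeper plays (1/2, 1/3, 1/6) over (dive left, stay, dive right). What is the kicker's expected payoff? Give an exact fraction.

Against (1/2, 1/3, 1/6), each row's expected payoff is left: -6; center: -19/6; right: -1/3.
Taking the (1/5, 3/10, 1/2)-weighted average: (1/5)·(-6) + (3/10)·(-19/6) + (1/2)·(-1/3) = -139/60.

-139/60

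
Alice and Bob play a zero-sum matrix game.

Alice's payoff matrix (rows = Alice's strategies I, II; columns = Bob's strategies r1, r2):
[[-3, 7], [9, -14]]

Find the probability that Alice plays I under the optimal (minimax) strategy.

23/33

Row minima are -3 and -14, so Alice's maximin is -3; column maxima are 9 and 7, so Bob's minimax is 7. These differ, so the equilibrium is in mixed strategies.
Let Alice play I with probability p. Bob is indifferent when −3p + 9(1−p) = 7p − 14(1−p), giving p = 23/33.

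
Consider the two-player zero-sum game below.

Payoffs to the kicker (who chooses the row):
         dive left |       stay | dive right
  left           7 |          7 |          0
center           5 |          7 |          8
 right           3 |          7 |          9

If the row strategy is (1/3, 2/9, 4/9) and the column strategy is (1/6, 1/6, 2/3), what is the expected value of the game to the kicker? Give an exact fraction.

157/27

Against (1/6, 1/6, 2/3), each row's expected payoff is left: 7/3; center: 22/3; right: 23/3.
Taking the (1/3, 2/9, 4/9)-weighted average: (1/3)·(7/3) + (2/9)·(22/3) + (4/9)·(23/3) = 157/27.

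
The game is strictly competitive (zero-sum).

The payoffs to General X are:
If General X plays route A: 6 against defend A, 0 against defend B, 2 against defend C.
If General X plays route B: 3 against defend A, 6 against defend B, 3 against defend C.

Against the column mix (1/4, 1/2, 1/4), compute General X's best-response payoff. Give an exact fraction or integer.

9/2

route A: (6)·(1/4) + (0)·(1/2) + (2)·(1/4) = 2.
route B: (3)·(1/4) + (6)·(1/2) + (3)·(1/4) = 9/2.
The best pure response is route B with expected payoff 9/2.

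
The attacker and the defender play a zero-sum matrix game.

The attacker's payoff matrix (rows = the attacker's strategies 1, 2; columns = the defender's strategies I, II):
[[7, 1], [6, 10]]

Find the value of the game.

Row minima are 1 and 6, so the attacker's maximin is 6; column maxima are 7 and 10, so the defender's minimax is 7. These differ, so the equilibrium is in mixed strategies.
Let the attacker play 1 with probability p. The defender is indifferent when 7p + 6(1−p) = p + 10(1−p), giving p = 2/5.
Let the defender play I with probability q. The attacker is indifferent when 7q + (1−q) = 6q + 10(1−q), giving q = 9/10.
The value is 7·(9/10) + (1)·(1/10) = 32/5.

32/5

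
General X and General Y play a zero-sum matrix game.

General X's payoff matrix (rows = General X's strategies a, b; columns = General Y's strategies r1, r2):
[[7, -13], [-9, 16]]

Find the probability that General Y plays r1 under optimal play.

29/45

Row minima are -13 and -9, so General X's maximin is -9; column maxima are 7 and 16, so General Y's minimax is 7. These differ, so the equilibrium is in mixed strategies.
Let General Y play r1 with probability q. General X is indifferent when 7q − 13(1−q) = −9q + 16(1−q), giving q = 29/45.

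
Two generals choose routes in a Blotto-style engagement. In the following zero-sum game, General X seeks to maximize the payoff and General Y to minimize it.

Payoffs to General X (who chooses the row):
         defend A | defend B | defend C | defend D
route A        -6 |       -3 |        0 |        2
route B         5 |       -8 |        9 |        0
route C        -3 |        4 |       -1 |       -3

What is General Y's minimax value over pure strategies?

The worst case (largest entry) in each column is defend A: 5, defend B: 4, defend C: 9, defend D: 2.
The best (smallest) of these is 2.

2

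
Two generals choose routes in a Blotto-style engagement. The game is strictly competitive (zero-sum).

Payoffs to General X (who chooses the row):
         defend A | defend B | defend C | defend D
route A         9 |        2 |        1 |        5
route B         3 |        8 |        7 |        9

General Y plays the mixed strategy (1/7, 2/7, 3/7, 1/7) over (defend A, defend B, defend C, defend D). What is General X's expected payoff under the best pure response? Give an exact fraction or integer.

7

route A: (9)·(1/7) + (2)·(2/7) + (1)·(3/7) + (5)·(1/7) = 3.
route B: (3)·(1/7) + (8)·(2/7) + (7)·(3/7) + (9)·(1/7) = 7.
The best pure response is route B with expected payoff 7.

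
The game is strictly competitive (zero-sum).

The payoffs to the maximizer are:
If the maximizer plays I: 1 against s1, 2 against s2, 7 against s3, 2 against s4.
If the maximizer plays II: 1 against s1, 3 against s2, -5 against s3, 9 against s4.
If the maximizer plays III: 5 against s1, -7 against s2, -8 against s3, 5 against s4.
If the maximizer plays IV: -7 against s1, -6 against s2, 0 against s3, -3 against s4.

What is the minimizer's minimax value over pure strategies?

3

The worst case (largest entry) in each column is s1: 5, s2: 3, s3: 7, s4: 9.
The best (smallest) of these is 3.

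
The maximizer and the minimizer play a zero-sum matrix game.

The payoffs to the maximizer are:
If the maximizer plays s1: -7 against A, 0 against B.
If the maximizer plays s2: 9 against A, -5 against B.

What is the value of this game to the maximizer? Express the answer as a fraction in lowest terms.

Row minima are -7 and -5, so the maximizer's maximin is -5; column maxima are 9 and 0, so the minimizer's minimax is 0. These differ, so the equilibrium is in mixed strategies.
Let the maximizer play s1 with probability p. The minimizer is indifferent when −7p + 9(1−p) = −5(1−p), giving p = 2/3.
Let the minimizer play A with probability q. The maximizer is indifferent when −7q = 9q − 5(1−q), giving q = 5/21.
The value is -7·(5/21) + (0)·(16/21) = -5/3.

-5/3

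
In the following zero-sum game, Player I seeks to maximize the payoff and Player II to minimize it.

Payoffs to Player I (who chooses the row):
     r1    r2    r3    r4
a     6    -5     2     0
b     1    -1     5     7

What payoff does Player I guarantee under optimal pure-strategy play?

-1

Row minima: -5, -1 → Player I's maximin is -1.
Column maxima: 6, -1, 5, 7 → Player II's minimax is -1.
They coincide at (b, r2), so the value is -1.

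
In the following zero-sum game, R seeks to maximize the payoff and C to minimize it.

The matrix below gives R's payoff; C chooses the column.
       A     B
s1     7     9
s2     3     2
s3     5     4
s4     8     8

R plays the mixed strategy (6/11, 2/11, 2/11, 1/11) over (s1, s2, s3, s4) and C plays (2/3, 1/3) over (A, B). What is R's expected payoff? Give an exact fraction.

206/33

Against (2/3, 1/3), each row's expected payoff is s1: 23/3; s2: 8/3; s3: 14/3; s4: 8.
Taking the (6/11, 2/11, 2/11, 1/11)-weighted average: (6/11)·(23/3) + (2/11)·(8/3) + (2/11)·(14/3) + (1/11)·(8) = 206/33.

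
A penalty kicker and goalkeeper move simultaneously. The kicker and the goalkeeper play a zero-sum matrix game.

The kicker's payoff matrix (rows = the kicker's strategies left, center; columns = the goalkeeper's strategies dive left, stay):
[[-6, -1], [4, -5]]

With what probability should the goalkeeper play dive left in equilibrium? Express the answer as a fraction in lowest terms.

Row minima are -6 and -5, so the kicker's maximin is -5; column maxima are 4 and -1, so the goalkeeper's minimax is -1. These differ, so the equilibrium is in mixed strategies.
Let the goalkeeper play dive left with probability q. The kicker is indifferent when −6q − (1−q) = 4q − 5(1−q), giving q = 2/7.

2/7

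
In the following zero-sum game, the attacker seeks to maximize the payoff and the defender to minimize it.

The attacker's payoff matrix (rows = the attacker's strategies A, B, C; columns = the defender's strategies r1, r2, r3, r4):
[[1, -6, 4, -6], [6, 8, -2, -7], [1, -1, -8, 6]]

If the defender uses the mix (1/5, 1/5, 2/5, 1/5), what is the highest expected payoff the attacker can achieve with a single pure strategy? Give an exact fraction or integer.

3/5

A: (1)·(1/5) + (-6)·(1/5) + (4)·(2/5) + (-6)·(1/5) = -3/5.
B: (6)·(1/5) + (8)·(1/5) + (-2)·(2/5) + (-7)·(1/5) = 3/5.
C: (1)·(1/5) + (-1)·(1/5) + (-8)·(2/5) + (6)·(1/5) = -2.
The best pure response is B with expected payoff 3/5.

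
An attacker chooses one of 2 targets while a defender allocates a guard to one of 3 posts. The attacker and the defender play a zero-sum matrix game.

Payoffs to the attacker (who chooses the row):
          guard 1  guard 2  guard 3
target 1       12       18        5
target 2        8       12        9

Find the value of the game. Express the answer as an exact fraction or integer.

17/2

Column guard 2 is strictly dominated by guard 1 for the defender (it gives the attacker more in every row).
The remaining 2×2 game on (target 1, target 2) × (guard 1, guard 3) has no saddle point. Let the attacker play target 1 with probability p; indifference gives 12p + 8(1−p) = 5p + 9(1−p), so p = 1/8.
Similarly the defender's optimal q on guard 1 is 1/2, and the value is 12·(1/2) + (5)·(1/2) = 17/2.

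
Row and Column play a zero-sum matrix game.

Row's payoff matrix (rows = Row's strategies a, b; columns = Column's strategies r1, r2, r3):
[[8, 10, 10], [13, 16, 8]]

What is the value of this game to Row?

Column r2 is strictly dominated by r1 for Column (it gives Row more in every row).
The remaining 2×2 game on (a, b) × (r1, r3) has no saddle point. Let Row play a with probability p; indifference gives 8p + 13(1−p) = 10p + 8(1−p), so p = 5/7.
Similarly Column's optimal q on r1 is 2/7, and the value is 8·(2/7) + (10)·(5/7) = 66/7.

66/7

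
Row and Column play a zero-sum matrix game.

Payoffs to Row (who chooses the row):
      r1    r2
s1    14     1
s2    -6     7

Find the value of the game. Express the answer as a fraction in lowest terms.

4

Row minima are 1 and -6, so Row's maximin is 1; column maxima are 14 and 7, so Column's minimax is 7. These differ, so the equilibrium is in mixed strategies.
Let Row play s1 with probability p. Column is indifferent when 14p − 6(1−p) = p + 7(1−p), giving p = 1/2.
Let Column play r1 with probability q. Row is indifferent when 14q + (1−q) = −6q + 7(1−q), giving q = 3/13.
The value is 14·(3/13) + (1)·(10/13) = 4.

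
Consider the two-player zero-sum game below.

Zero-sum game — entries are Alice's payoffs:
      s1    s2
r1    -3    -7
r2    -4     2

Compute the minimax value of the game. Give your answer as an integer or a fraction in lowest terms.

Row minima are -7 and -4, so Alice's maximin is -4; column maxima are -3 and 2, so Bob's minimax is -3. These differ, so the equilibrium is in mixed strategies.
Let Alice play r1 with probability p. Bob is indifferent when −3p − 4(1−p) = −7p + 2(1−p), giving p = 3/5.
Let Bob play s1 with probability q. Alice is indifferent when −3q − 7(1−q) = −4q + 2(1−q), giving q = 9/10.
The value is -3·(9/10) + (-7)·(1/10) = -17/5.

-17/5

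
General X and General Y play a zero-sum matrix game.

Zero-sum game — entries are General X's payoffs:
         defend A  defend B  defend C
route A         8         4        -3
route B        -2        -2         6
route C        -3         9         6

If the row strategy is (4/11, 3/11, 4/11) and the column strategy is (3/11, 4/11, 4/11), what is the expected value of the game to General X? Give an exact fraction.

Against (3/11, 4/11, 4/11), each row's expected payoff is route A: 28/11; route B: 10/11; route C: 51/11.
Taking the (4/11, 3/11, 4/11)-weighted average: (4/11)·(28/11) + (3/11)·(10/11) + (4/11)·(51/11) = 346/121.

346/121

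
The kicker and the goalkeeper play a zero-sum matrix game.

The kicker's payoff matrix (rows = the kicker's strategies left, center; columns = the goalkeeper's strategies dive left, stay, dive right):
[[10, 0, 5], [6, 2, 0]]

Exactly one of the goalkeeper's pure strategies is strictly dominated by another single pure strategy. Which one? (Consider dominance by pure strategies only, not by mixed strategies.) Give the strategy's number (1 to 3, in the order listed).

1

The goalkeeper prefers columns that give the kicker less. Compare dive left with stay: 0 < 10, 2 < 6.
So stay strictly dominates dive left for the goalkeeper; dive left is strictly dominated.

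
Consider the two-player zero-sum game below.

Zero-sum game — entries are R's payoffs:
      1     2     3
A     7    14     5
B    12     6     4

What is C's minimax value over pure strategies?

5

The worst case (largest entry) in each column is 1: 12, 2: 14, 3: 5.
The best (smallest) of these is 5.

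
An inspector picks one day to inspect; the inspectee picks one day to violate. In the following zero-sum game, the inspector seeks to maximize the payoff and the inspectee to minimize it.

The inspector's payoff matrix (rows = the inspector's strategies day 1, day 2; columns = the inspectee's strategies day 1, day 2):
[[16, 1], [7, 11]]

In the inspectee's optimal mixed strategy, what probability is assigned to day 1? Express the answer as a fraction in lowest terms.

Row minima are 1 and 7, so the inspector's maximin is 7; column maxima are 16 and 11, so the inspectee's minimax is 11. These differ, so the equilibrium is in mixed strategies.
Let the inspectee play day 1 with probability q. The inspector is indifferent when 16q + (1−q) = 7q + 11(1−q), giving q = 10/19.

10/19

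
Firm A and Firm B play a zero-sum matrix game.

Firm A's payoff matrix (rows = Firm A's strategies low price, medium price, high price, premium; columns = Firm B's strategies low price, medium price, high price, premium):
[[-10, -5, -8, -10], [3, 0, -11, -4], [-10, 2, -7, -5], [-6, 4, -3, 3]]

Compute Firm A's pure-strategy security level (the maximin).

The worst-case payoff for each row is low price: -10, medium price: -11, high price: -10, premium: -6.
The best of these is -6.

-6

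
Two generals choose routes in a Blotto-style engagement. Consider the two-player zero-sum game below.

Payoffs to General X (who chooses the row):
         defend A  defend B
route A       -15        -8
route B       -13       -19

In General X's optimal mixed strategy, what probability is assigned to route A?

6/13

Row minima are -15 and -19, so General X's maximin is -15; column maxima are -13 and -8, so General Y's minimax is -13. These differ, so the equilibrium is in mixed strategies.
Let General X play route A with probability p. General Y is indifferent when −15p − 13(1−p) = −8p − 19(1−p), giving p = 6/13.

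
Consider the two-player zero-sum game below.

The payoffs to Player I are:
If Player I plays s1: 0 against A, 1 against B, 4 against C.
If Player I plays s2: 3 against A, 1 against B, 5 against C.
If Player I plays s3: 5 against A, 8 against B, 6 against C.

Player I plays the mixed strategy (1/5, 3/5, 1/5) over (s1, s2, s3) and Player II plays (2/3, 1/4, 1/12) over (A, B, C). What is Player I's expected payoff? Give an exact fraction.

Against (2/3, 1/4, 1/12), each row's expected payoff is s1: 7/12; s2: 8/3; s3: 35/6.
Taking the (1/5, 3/5, 1/5)-weighted average: (1/5)·(7/12) + (3/5)·(8/3) + (1/5)·(35/6) = 173/60.

173/60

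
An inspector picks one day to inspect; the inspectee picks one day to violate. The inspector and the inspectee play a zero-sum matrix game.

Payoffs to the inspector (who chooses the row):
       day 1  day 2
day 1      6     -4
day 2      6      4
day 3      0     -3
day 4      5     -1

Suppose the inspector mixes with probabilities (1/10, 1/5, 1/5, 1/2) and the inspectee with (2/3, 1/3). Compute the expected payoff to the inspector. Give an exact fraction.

79/30

Against (2/3, 1/3), each row's expected payoff is day 1: 8/3; day 2: 16/3; day 3: -1; day 4: 3.
Taking the (1/10, 1/5, 1/5, 1/2)-weighted average: (1/10)·(8/3) + (1/5)·(16/3) + (1/5)·(-1) + (1/2)·(3) = 79/30.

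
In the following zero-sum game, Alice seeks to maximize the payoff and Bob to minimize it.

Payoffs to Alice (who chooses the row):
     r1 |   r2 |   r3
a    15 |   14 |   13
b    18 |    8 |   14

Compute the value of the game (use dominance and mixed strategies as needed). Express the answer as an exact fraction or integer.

Column r1 is strictly dominated by r3 for Bob (it gives Alice more in every row).
The remaining 2×2 game on (a, b) × (r2, r3) has no saddle point. Let Alice play a with probability p; indifference gives 14p + 8(1−p) = 13p + 14(1−p), so p = 6/7.
Similarly Bob's optimal q on r2 is 1/7, and the value is 14·(1/7) + (13)·(6/7) = 92/7.

92/7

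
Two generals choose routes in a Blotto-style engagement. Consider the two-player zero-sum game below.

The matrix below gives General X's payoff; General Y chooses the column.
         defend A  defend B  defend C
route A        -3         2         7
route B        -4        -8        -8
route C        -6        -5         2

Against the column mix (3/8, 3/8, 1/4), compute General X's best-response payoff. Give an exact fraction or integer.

11/8

route A: (-3)·(3/8) + (2)·(3/8) + (7)·(1/4) = 11/8.
route B: (-4)·(3/8) + (-8)·(3/8) + (-8)·(1/4) = -13/2.
route C: (-6)·(3/8) + (-5)·(3/8) + (2)·(1/4) = -29/8.
The best pure response is route A with expected payoff 11/8.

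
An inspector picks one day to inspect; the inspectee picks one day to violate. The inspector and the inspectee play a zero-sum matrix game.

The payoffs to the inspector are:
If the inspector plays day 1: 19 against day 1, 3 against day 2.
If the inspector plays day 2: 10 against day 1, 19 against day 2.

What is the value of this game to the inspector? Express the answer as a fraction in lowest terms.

331/25

Row minima are 3 and 10, so the inspector's maximin is 10; column maxima are 19 and 19, so the inspectee's minimax is 19. These differ, so the equilibrium is in mixed strategies.
Let the inspector play day 1 with probability p. The inspectee is indifferent when 19p + 10(1−p) = 3p + 19(1−p), giving p = 9/25.
Let the inspectee play day 1 with probability q. The inspector is indifferent when 19q + 3(1−q) = 10q + 19(1−q), giving q = 16/25.
The value is 19·(16/25) + (3)·(9/25) = 331/25.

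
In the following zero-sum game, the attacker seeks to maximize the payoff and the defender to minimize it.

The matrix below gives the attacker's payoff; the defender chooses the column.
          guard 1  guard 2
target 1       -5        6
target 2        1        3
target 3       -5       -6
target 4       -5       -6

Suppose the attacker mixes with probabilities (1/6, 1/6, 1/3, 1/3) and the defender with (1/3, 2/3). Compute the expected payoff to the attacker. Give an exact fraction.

Against (1/3, 2/3), each row's expected payoff is target 1: 7/3; target 2: 7/3; target 3: -17/3; target 4: -17/3.
Taking the (1/6, 1/6, 1/3, 1/3)-weighted average: (1/6)·(7/3) + (1/6)·(7/3) + (1/3)·(-17/3) + (1/3)·(-17/3) = -3.

-3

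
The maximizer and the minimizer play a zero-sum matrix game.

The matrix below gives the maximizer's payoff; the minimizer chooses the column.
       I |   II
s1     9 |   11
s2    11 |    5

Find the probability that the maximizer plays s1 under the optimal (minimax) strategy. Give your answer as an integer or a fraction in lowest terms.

Row minima are 9 and 5, so the maximizer's maximin is 9; column maxima are 11 and 11, so the minimizer's minimax is 11. These differ, so the equilibrium is in mixed strategies.
Let the maximizer play s1 with probability p. The minimizer is indifferent when 9p + 11(1−p) = 11p + 5(1−p), giving p = 3/4.

3/4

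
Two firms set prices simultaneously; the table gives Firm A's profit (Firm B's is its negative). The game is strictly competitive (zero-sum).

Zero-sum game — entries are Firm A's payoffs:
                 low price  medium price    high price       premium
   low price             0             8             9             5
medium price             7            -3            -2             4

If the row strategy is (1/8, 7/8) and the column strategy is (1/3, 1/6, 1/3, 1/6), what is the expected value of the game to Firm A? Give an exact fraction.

Against (1/3, 1/6, 1/3, 1/6), each row's expected payoff is low price: 31/6; medium price: 11/6.
Taking the (1/8, 7/8)-weighted average: (1/8)·(31/6) + (7/8)·(11/6) = 9/4.

9/4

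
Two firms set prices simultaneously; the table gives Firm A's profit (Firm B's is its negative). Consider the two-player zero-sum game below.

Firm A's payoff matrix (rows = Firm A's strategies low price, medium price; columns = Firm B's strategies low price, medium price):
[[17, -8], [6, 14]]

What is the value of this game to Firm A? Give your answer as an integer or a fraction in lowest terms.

Row minima are -8 and 6, so Firm A's maximin is 6; column maxima are 17 and 14, so Firm B's minimax is 14. These differ, so the equilibrium is in mixed strategies.
Let Firm A play low price with probability p. Firm B is indifferent when 17p + 6(1−p) = −8p + 14(1−p), giving p = 8/33.
Let Firm B play low price with probability q. Firm A is indifferent when 17q − 8(1−q) = 6q + 14(1−q), giving q = 2/3.
The value is 17·(2/3) + (-8)·(1/3) = 26/3.

26/3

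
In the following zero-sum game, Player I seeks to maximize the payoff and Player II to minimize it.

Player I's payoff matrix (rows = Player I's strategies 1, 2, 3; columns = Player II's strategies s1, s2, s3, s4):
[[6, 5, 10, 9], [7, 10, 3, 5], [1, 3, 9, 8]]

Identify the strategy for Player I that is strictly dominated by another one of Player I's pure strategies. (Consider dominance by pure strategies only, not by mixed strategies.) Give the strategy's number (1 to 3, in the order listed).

3

Compare 3 with 1: 6 > 1, 5 > 3, 10 > 9, 9 > 8.
So 1 strictly dominates 3 for Player I; 3 is strictly dominated.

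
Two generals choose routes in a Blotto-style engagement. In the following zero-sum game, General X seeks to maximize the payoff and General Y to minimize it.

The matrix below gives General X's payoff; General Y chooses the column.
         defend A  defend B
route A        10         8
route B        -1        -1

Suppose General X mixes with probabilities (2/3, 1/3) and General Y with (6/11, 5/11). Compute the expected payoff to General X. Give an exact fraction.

Against (6/11, 5/11), each row's expected payoff is route A: 100/11; route B: -1.
Taking the (2/3, 1/3)-weighted average: (2/3)·(100/11) + (1/3)·(-1) = 63/11.

63/11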